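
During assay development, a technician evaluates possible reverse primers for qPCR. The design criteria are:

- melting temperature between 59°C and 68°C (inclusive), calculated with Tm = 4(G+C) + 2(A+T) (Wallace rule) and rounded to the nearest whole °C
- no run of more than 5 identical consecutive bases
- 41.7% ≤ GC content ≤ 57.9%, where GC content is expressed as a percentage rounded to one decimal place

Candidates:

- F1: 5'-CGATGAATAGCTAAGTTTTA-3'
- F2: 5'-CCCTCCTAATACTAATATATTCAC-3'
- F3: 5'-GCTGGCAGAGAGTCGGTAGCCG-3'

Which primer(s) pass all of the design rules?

None of the candidates satisfy all criteria.

F1 (20 nt, A=7 T=7 G=4 C=2): Tm = 2·14 + 4·6 = 52°C, outside 59–68°C ✗; longest run = 4 ✓; GC 6/20 = 30.0%, outside 41.7–57.9% ✗ — fails.
F2 (24 nt, A=8 T=8 G=0 C=8): Tm = 2·16 + 4·8 = 64°C ✓; longest run = 3 ✓; GC 8/24 = 33.3%, outside 41.7–57.9% ✗ — fails.
F3 (22 nt, A=4 T=3 G=10 C=5): Tm = 2·7 + 4·15 = 74°C, outside 59–68°C ✗; longest run = 2 ✓; GC 15/22 = 68.2%, outside 41.7–57.9% ✗ — fails.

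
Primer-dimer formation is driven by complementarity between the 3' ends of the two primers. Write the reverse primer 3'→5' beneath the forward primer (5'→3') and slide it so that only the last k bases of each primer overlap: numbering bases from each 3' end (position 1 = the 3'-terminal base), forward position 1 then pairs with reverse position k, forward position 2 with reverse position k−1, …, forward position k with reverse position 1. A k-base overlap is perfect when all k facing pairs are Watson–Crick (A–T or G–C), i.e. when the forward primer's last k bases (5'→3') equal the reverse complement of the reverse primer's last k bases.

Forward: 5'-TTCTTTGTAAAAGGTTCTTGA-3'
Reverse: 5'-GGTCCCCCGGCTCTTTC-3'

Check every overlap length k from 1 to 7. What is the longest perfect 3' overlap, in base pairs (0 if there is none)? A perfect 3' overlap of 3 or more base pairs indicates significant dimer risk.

Longest perfect overlap: 2 complementary base pairs; below the dimer-risk threshold (threshold 3).

Last 7 bases (5'→3') — forward …TTCTTGA, reverse …CTCTTTC.
Reverse complement of the reverse primer's last 7 bases: GAAAGAG; its first k bases are the reverse complement of the reverse primer's last k bases, so a perfect k-base overlap needs the forward primer's last k bases to equal them.
Comparing (forward last k vs required): k=1: A vs G ✗; k=2: GA vs GA ✓; k=3: TGA vs GAA ✗; k=4: TTGA vs GAAA ✗; k=5: CTTGA vs GAAAG ✗; k=6: TCTTGA vs GAAAGA ✗; k=7: TTCTTGA vs GAAAGAG ✗.
Only k = 2 is perfect, so the longest perfect 3' overlap is 2.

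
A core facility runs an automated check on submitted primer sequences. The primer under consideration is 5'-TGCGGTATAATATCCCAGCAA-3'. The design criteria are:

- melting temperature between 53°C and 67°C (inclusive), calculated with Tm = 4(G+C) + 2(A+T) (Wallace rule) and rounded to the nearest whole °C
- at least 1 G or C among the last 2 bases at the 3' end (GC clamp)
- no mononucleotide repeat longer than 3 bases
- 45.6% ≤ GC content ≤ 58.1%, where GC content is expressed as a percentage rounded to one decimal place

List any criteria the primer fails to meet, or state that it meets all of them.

Fails: GC clamp, GC content.

Base counts: A=7, T=5, G=4, C=5 (length 21).
Tm: Tm = 2·12 + 4·9 = 60°C ✓
GC clamp: 3' end AA has 0 G/C, need ≥1 ✗
homopolymer run: longest run = 3 ✓
GC content: GC 9/21 = 42.9%, outside 45.6–58.1% ✗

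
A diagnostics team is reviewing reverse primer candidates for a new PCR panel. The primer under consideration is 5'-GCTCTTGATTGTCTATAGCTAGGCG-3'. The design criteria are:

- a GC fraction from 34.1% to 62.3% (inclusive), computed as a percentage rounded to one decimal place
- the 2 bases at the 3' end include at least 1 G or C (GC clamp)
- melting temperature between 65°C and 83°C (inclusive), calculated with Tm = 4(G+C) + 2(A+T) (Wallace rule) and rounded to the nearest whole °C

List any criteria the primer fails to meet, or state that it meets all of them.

Meets all criteria.

Base counts: A=4, T=9, G=7, C=5 (length 25).
GC content: GC 12/25 = 48.0% ✓
GC clamp: 3' end CG has 2 G/C ✓
Tm: Tm = 2·13 + 4·12 = 74°C ✓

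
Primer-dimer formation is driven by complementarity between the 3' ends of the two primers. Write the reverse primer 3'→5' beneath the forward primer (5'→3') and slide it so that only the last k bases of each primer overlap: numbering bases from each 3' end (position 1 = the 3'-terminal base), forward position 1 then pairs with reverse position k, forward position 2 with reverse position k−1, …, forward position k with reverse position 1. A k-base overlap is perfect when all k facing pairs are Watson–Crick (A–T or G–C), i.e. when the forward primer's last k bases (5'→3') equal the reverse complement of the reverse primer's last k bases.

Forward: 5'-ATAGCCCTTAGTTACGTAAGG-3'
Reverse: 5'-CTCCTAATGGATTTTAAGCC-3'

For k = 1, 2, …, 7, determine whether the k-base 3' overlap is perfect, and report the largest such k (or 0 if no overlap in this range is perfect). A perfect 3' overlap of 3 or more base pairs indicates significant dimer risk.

Last 7 bases (5'→3') — forward …CGTAAGG, reverse …TTAAGCC.
Reverse complement of the reverse primer's last 7 bases: GGCTTAA; its first k bases are the reverse complement of the reverse primer's last k bases, so a perfect k-base overlap needs the forward primer's last k bases to equal them.
Comparing (forward last k vs required): k=1: G vs G ✓; k=2: GG vs GG ✓; k=3: AGG vs GGC ✗; k=4: AAGG vs GGCT ✗; k=5: TAAGG vs GGCTT ✗; k=6: GTAAGG vs GGCTTA ✗; k=7: CGTAAGG vs GGCTTAA ✗.
Perfect overlaps at k = 1, 2; the largest is 2.

Longest perfect overlap: 2 complementary base pairs; below the dimer-risk threshold (threshold 3).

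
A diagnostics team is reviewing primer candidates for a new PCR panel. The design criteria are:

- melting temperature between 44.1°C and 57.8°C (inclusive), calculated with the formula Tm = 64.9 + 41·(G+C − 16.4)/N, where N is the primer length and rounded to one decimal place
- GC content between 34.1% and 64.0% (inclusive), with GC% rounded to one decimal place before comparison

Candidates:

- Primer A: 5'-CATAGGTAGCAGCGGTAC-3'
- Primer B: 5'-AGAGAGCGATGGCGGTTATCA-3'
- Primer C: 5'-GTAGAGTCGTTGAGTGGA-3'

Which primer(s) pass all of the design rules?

Primer A (18 nt, A=5 T=3 G=6 C=4): Tm = 64.9 + 41·(10 − 16.4)/18 = 50.3°C ✓; GC 10/18 = 55.6% ✓ — passes.
Primer B (21 nt, A=6 T=4 G=8 C=3): Tm = 64.9 + 41·(11 − 16.4)/21 = 54.4°C ✓; GC 11/21 = 52.4% ✓ — passes.
Primer C (18 nt, A=4 T=5 G=8 C=1): Tm = 64.9 + 41·(9 − 16.4)/18 = 48.0°C ✓; GC 9/18 = 50.0% ✓ — passes.

Primer A, Primer B and Primer C.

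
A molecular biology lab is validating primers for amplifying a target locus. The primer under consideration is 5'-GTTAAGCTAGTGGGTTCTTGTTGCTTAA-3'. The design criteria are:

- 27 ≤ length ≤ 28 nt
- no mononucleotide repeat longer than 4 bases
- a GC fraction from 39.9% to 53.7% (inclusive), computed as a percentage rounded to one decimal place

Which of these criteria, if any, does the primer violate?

Fails: GC content.

Base counts: A=5, T=12, G=8, C=3 (length 28).
length: length 28 ✓
homopolymer run: longest run = 3 ✓
GC content: GC 11/28 = 39.3%, outside 39.9–53.7% ✗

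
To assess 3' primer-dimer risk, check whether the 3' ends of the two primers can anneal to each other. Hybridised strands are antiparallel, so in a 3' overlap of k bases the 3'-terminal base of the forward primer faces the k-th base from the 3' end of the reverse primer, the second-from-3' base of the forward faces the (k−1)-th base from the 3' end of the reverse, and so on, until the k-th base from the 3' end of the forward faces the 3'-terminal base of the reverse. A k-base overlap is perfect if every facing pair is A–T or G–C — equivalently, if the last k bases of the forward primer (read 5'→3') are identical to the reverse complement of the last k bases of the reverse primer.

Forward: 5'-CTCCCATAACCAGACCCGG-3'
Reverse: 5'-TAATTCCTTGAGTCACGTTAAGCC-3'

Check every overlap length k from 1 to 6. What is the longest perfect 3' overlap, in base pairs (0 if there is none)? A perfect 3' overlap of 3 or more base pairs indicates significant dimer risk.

Last 6 bases (5'→3') — forward …ACCCGG, reverse …TAAGCC.
Reverse complement of the reverse primer's last 6 bases: GGCTTA; its first k bases are the reverse complement of the reverse primer's last k bases, so a perfect k-base overlap needs the forward primer's last k bases to equal them.
Comparing (forward last k vs required): k=1: G vs G ✓; k=2: GG vs GG ✓; k=3: CGG vs GGC ✗; k=4: CCGG vs GGCT ✗; k=5: CCCGG vs GGCTT ✗; k=6: ACCCGG vs GGCTTA ✗.
Perfect overlaps at k = 1, 2; the largest is 2.

Longest perfect overlap: 2 complementary base pairs; below the dimer-risk threshold (threshold 3).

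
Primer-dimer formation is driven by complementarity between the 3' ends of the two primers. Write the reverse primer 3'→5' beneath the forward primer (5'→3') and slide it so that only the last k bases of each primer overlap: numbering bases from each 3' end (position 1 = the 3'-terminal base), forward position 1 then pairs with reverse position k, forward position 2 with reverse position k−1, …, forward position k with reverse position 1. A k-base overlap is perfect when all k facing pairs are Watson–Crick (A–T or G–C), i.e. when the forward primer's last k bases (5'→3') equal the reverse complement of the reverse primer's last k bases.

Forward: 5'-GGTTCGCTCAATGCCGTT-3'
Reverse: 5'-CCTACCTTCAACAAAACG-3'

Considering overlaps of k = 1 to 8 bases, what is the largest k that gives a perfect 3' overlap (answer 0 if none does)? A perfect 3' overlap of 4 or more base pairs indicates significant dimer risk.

Longest perfect overlap: 4 complementary base pairs; significant dimer risk (threshold 4).

Last 8 bases (5'→3') — forward …ATGCCGTT, reverse …ACAAAACG.
Reverse complement of the reverse primer's last 8 bases: CGTTTTGT; its first k bases are the reverse complement of the reverse primer's last k bases, so a perfect k-base overlap needs the forward primer's last k bases to equal them.
Comparing (forward last k vs required): k=1: T vs C ✗; k=2: TT vs CG ✗; k=3: GTT vs CGT ✗; k=4: CGTT vs CGTT ✓; k=5: CCGTT vs CGTTT ✗; k=6: GCCGTT vs CGTTTT ✗; k=7: TGCCGTT vs CGTTTTG ✗; k=8: ATGCCGTT vs CGTTTTGT ✗.
Only k = 4 is perfect, so the longest perfect 3' overlap is 4.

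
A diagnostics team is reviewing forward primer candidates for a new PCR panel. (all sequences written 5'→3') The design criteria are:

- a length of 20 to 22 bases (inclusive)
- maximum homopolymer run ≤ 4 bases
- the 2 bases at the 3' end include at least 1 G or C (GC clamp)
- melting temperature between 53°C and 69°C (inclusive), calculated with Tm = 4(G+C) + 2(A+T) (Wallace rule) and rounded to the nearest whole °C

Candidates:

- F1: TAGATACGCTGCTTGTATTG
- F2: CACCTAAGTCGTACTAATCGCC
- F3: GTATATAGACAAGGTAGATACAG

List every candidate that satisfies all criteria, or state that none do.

F1 and F2.

F1 (20 nt, A=4 T=8 G=5 C=3): length 20 ✓; longest run = 2 ✓; 3' end TG has 1 G/C ✓; Tm = 2·12 + 4·8 = 56°C ✓ — passes.
F2 (22 nt, A=6 T=5 G=3 C=8): length 22 ✓; longest run = 2 ✓; 3' end CC has 2 G/C ✓; Tm = 2·11 + 4·11 = 66°C ✓ — passes.
F3 (23 nt, A=10 T=5 G=6 C=2): length 23, outside 20–22 ✗; longest run = 2 ✓; 3' end AG has 1 G/C ✓; Tm = 2·15 + 4·8 = 62°C ✓ — fails.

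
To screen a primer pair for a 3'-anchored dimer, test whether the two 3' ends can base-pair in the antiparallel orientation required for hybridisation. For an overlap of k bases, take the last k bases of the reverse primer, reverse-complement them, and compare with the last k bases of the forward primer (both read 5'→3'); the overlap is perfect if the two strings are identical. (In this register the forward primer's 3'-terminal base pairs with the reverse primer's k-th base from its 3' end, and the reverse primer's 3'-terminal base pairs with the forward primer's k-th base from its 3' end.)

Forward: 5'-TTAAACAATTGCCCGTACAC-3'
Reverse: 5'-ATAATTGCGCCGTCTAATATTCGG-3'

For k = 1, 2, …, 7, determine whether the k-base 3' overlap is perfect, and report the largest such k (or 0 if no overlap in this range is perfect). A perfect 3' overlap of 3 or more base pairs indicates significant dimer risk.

Longest perfect overlap: 1 complementary base pair; below the dimer-risk threshold (threshold 3).

Last 7 bases (5'→3') — forward …CGTACAC, reverse …TATTCGG.
Reverse complement of the reverse primer's last 7 bases: CCGAATA; its first k bases are the reverse complement of the reverse primer's last k bases, so a perfect k-base overlap needs the forward primer's last k bases to equal them.
Comparing (forward last k vs required): k=1: C vs C ✓; k=2: AC vs CC ✗; k=3: CAC vs CCG ✗; k=4: ACAC vs CCGA ✗; k=5: TACAC vs CCGAA ✗; k=6: GTACAC vs CCGAAT ✗; k=7: CGTACAC vs CCGAATA ✗.
Only k = 1 is perfect, so the longest perfect 3' overlap is 1.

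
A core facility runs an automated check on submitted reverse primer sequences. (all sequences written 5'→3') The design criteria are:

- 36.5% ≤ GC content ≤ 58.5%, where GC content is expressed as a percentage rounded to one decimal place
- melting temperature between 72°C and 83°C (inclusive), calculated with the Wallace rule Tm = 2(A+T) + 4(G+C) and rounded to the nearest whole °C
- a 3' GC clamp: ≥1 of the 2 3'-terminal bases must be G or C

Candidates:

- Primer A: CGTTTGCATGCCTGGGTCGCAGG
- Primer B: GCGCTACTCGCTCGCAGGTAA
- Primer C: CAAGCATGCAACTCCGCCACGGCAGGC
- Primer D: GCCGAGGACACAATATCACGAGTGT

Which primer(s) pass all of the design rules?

Primer D only.

Primer A (23 nt, A=2 T=6 G=9 C=6): GC 15/23 = 65.2%, outside 36.5–58.5% ✗; Tm = 2·8 + 4·15 = 76°C ✓; 3' end GG has 2 G/C ✓ — fails.
Primer B (21 nt, A=4 T=4 G=6 C=7): GC 13/21 = 61.9%, outside 36.5–58.5% ✗; Tm = 2·8 + 4·13 = 68°C, outside 72–83°C ✗; 3' end AA has 0 G/C, need ≥1 ✗ — fails.
Primer C (27 nt, A=7 T=2 G=7 C=11): GC 18/27 = 66.7%, outside 36.5–58.5% ✗; Tm = 2·9 + 4·18 = 90°C, outside 72–83°C ✗; 3' end GC has 2 G/C ✓ — fails.
Primer D (25 nt, A=8 T=4 G=7 C=6): GC 13/25 = 52.0% ✓; Tm = 2·12 + 4·13 = 76°C ✓; 3' end GT has 1 G/C ✓ — passes.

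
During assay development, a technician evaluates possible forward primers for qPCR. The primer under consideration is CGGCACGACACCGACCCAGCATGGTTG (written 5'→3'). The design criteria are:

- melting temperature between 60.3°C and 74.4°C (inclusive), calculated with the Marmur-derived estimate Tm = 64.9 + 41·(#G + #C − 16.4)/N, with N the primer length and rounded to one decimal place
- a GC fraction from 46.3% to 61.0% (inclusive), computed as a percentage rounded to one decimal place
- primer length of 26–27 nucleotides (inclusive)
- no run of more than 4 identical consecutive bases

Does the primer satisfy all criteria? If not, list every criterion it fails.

Fails: GC content.

Base counts: A=6, T=3, G=8, C=10 (length 27).
Tm: Tm = 64.9 + 41·(18 − 16.4)/27 = 67.3°C ✓
GC content: GC 18/27 = 66.7%, outside 46.3–61.0% ✗
length: length 27 ✓
homopolymer run: longest run = 3 ✓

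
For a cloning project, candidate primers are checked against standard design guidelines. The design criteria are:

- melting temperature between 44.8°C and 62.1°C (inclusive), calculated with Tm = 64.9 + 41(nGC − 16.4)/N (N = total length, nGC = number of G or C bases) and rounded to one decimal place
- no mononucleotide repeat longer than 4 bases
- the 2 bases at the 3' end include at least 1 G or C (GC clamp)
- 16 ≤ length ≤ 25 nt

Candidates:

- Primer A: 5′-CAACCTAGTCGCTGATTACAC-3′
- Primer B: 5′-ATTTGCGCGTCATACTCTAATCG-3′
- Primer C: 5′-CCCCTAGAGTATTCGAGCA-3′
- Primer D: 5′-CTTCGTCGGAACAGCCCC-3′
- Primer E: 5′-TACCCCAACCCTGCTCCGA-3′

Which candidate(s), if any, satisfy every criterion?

Primer A, Primer B, Primer C, Primer D and Primer E.

Primer A (21 nt, A=6 T=5 G=3 C=7): Tm = 64.9 + 41·(10 − 16.4)/21 = 52.4°C ✓; longest run = 2 ✓; 3' end AC has 1 G/C ✓; length 21 ✓ — passes.
Primer B (23 nt, A=5 T=8 G=4 C=6): Tm = 64.9 + 41·(10 − 16.4)/23 = 53.5°C ✓; longest run = 3 ✓; 3' end CG has 2 G/C ✓; length 23 ✓ — passes.
Primer C (19 nt, A=5 T=4 G=4 C=6): Tm = 64.9 + 41·(10 − 16.4)/19 = 51.1°C ✓; longest run = 4 ✓; 3' end CA has 1 G/C ✓; length 19 ✓ — passes.
Primer D (18 nt, A=3 T=3 G=4 C=8): Tm = 64.9 + 41·(12 − 16.4)/18 = 54.9°C ✓; longest run = 4 ✓; 3' end CC has 2 G/C ✓; length 18 ✓ — passes.
Primer E (19 nt, A=4 T=3 G=2 C=10): Tm = 64.9 + 41·(12 − 16.4)/19 = 55.4°C ✓; longest run = 4 ✓; 3' end GA has 1 G/C ✓; length 19 ✓ — passes.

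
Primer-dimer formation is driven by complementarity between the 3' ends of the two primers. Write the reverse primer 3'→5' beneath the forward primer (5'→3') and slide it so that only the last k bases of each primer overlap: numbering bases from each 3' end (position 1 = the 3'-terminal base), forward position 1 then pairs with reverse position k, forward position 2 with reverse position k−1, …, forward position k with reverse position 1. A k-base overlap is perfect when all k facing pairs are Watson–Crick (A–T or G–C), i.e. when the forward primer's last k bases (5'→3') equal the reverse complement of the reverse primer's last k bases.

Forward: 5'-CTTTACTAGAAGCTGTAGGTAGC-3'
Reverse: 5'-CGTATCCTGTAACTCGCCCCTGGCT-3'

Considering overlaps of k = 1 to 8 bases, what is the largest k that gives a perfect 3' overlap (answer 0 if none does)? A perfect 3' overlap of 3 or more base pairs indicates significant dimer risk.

Last 8 bases (5'→3') — forward …TAGGTAGC, reverse …CCCTGGCT.
Reverse complement of the reverse primer's last 8 bases: AGCCAGGG; its first k bases are the reverse complement of the reverse primer's last k bases, so a perfect k-base overlap needs the forward primer's last k bases to equal them.
Comparing (forward last k vs required): k=1: C vs A ✗; k=2: GC vs AG ✗; k=3: AGC vs AGC ✓; k=4: TAGC vs AGCC ✗; k=5: GTAGC vs AGCCA ✗; k=6: GGTAGC vs AGCCAG ✗; k=7: AGGTAGC vs AGCCAGG ✗; k=8: TAGGTAGC vs AGCCAGGG ✗.
Only k = 3 is perfect, so the longest perfect 3' overlap is 3.

Longest perfect overlap: 3 complementary base pairs; significant dimer risk (threshold 3).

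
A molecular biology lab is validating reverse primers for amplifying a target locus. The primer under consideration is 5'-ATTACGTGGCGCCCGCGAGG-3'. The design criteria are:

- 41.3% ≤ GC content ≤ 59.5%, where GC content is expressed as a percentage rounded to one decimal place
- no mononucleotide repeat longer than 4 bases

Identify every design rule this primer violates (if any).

Fails: GC content.

Base counts: A=3, T=3, G=8, C=6 (length 20).
GC content: GC 14/20 = 70.0%, outside 41.3–59.5% ✗
homopolymer run: longest run = 3 ✓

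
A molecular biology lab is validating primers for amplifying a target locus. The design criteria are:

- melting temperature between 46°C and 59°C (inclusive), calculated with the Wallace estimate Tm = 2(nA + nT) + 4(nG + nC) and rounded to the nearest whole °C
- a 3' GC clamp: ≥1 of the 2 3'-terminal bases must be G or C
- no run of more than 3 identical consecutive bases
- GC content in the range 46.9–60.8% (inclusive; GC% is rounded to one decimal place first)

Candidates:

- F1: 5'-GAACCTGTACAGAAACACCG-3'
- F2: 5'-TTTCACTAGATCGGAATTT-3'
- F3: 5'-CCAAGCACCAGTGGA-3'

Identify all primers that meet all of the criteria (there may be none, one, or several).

F1 (20 nt, A=8 T=2 G=4 C=6): Tm = 2·10 + 4·10 = 60°C, outside 46–59°C ✗; 3' end CG has 2 G/C ✓; longest run = 3 ✓; GC 10/20 = 50.0% ✓ — fails.
F2 (19 nt, A=5 T=8 G=3 C=3): Tm = 2·13 + 4·6 = 50°C ✓; 3' end TT has 0 G/C, need ≥1 ✗; longest run = 3 ✓; GC 6/19 = 31.6%, outside 46.9–60.8% ✗ — fails.
F3 (15 nt, A=5 T=1 G=4 C=5): Tm = 2·6 + 4·9 = 48°C ✓; 3' end GA has 1 G/C ✓; longest run = 2 ✓; GC 9/15 = 60.0% ✓ — passes.

F3 only.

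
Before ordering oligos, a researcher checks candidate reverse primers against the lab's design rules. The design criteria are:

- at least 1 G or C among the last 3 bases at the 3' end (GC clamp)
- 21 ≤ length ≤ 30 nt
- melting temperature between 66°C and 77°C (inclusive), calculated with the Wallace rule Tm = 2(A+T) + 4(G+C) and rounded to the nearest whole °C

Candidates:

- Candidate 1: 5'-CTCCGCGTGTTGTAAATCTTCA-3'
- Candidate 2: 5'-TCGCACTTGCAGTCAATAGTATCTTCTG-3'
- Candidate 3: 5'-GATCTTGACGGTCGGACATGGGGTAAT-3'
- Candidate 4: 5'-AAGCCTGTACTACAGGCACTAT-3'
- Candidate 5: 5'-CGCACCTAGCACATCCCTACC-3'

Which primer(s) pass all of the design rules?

Candidate 5 only.

Candidate 1 (22 nt, A=4 T=8 G=4 C=6): 3' end TCA has 1 G/C ✓; length 22 ✓; Tm = 2·12 + 4·10 = 64°C, outside 66–77°C ✗ — fails.
Candidate 2 (28 nt, A=6 T=10 G=5 C=7): 3' end CTG has 2 G/C ✓; length 28 ✓; Tm = 2·16 + 4·12 = 80°C, outside 66–77°C ✗ — fails.
Candidate 3 (27 nt, A=6 T=7 G=10 C=4): 3' end AAT has 0 G/C, need ≥1 ✗; length 27 ✓; Tm = 2·13 + 4·14 = 82°C, outside 66–77°C ✗ — fails.
Candidate 4 (22 nt, A=7 T=5 G=4 C=6): 3' end TAT has 0 G/C, need ≥1 ✗; length 22 ✓; Tm = 2·12 + 4·10 = 64°C, outside 66–77°C ✗ — fails.
Candidate 5 (21 nt, A=5 T=3 G=2 C=11): 3' end ACC has 2 G/C ✓; length 21 ✓; Tm = 2·8 + 4·13 = 68°C ✓ — passes.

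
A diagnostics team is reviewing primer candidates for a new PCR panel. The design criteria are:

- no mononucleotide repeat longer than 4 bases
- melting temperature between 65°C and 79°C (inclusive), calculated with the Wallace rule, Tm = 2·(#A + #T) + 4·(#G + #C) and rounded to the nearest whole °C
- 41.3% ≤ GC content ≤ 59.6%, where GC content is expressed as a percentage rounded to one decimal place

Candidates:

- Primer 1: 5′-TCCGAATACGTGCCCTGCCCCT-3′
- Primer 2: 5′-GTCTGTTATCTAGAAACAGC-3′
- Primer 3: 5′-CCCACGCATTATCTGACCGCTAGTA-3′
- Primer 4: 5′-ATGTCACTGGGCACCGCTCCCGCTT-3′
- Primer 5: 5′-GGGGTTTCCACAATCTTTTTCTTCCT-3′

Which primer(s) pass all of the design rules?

Primer 1 (22 nt, A=3 T=5 G=4 C=10): longest run = 4 ✓; Tm = 2·8 + 4·14 = 72°C ✓; GC 14/22 = 63.6%, outside 41.3–59.6% ✗ — fails.
Primer 2 (20 nt, A=6 T=6 G=4 C=4): longest run = 3 ✓; Tm = 2·12 + 4·8 = 56°C, outside 65–79°C ✗; GC 8/20 = 40.0%, outside 41.3–59.6% ✗ — fails.
Primer 3 (25 nt, A=6 T=6 G=4 C=9): longest run = 3 ✓; Tm = 2·12 + 4·13 = 76°C ✓; GC 13/25 = 52.0% ✓ — passes.
Primer 4 (25 nt, A=3 T=6 G=6 C=10): longest run = 3 ✓; Tm = 2·9 + 4·16 = 82°C, outside 65–79°C ✗; GC 16/25 = 64.0%, outside 41.3–59.6% ✗ — fails.
Primer 5 (26 nt, A=3 T=12 G=4 C=7): longest run = 5, exceeds 4 ✗; Tm = 2·15 + 4·11 = 74°C ✓; GC 11/26 = 42.3% ✓ — fails.

Primer 3 only.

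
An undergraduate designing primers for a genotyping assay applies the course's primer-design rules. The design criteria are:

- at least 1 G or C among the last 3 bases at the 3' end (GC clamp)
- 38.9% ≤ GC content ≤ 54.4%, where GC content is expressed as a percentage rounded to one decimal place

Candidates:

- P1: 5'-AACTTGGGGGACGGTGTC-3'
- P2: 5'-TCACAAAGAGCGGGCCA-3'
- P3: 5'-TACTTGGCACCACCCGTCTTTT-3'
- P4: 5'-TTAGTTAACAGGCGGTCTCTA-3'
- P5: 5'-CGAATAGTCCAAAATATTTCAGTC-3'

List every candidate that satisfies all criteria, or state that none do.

P1 (18 nt, A=3 T=4 G=8 C=3): 3' end GTC has 2 G/C ✓; GC 11/18 = 61.1%, outside 38.9–54.4% ✗ — fails.
P2 (17 nt, A=6 T=1 G=5 C=5): 3' end CCA has 2 G/C ✓; GC 10/17 = 58.8%, outside 38.9–54.4% ✗ — fails.
P3 (22 nt, A=3 T=8 G=3 C=8): 3' end TTT has 0 G/C, need ≥1 ✗; GC 11/22 = 50.0% ✓ — fails.
P4 (21 nt, A=5 T=7 G=5 C=4): 3' end CTA has 1 G/C ✓; GC 9/21 = 42.9% ✓ — passes.
P5 (24 nt, A=9 T=7 G=3 C=5): 3' end GTC has 2 G/C ✓; GC 8/24 = 33.3%, outside 38.9–54.4% ✗ — fails.

P4 only.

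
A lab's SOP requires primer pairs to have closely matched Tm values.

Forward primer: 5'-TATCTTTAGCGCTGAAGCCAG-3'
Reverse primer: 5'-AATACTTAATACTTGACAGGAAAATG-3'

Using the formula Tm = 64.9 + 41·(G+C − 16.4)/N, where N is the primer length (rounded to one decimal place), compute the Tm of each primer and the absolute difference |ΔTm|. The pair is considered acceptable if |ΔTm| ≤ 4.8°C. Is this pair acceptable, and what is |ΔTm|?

Forward: G+C = 10, N = 21 → Tm = 64.9 + 41·(10 − 16.4)/21 = 52.4°C.
Reverse: G+C = 7, N = 26 → Tm = 64.9 + 41·(7 − 16.4)/26 = 50.1°C.
|ΔTm| = |52.4 − 50.1| = 2.3°C, ≤ 4.8°C.

|ΔTm| = 2.3°C; the pair is acceptable.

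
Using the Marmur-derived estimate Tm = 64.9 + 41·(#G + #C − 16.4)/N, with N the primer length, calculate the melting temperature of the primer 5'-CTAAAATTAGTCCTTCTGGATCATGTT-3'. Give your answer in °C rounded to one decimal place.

Base counts: A=7, T=11, G=4, C=5; G+C = 9, N = 27.
Tm = 64.9 + 41·(9 − 16.4)/27 = 64.9 + -303.40/27 = 53.7°C.

53.7°C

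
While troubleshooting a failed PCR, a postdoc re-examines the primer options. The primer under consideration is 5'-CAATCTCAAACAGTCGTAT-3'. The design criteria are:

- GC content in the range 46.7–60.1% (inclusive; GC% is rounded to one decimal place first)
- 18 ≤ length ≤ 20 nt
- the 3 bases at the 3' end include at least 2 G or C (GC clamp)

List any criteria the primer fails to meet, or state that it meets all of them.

Base counts: A=7, T=5, G=2, C=5 (length 19).
GC content: GC 7/19 = 36.8%, outside 46.7–60.1% ✗
length: length 19 ✓
GC clamp: 3' end TAT has 0 G/C, need ≥2 ✗

Fails: GC content, GC clamp.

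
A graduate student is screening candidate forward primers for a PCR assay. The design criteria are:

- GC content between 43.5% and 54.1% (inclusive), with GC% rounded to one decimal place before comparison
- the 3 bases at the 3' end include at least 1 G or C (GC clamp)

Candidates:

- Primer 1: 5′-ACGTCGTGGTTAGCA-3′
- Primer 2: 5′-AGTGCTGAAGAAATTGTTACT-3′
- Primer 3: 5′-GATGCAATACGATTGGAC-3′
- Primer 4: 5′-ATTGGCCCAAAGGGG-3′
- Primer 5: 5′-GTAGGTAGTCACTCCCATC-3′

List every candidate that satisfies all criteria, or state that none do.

Primer 1 (15 nt, A=3 T=4 G=5 C=3): GC 8/15 = 53.3% ✓; 3' end GCA has 2 G/C ✓ — passes.
Primer 2 (21 nt, A=7 T=7 G=5 C=2): GC 7/21 = 33.3%, outside 43.5–54.1% ✗; 3' end ACT has 1 G/C ✓ — fails.
Primer 3 (18 nt, A=6 T=4 G=5 C=3): GC 8/18 = 44.4% ✓; 3' end GAC has 2 G/C ✓ — passes.
Primer 4 (15 nt, A=4 T=2 G=6 C=3): GC 9/15 = 60.0%, outside 43.5–54.1% ✗; 3' end GGG has 3 G/C ✓ — fails.
Primer 5 (19 nt, A=4 T=5 G=4 C=6): GC 10/19 = 52.6% ✓; 3' end ATC has 1 G/C ✓ — passes.

Primer 1, Primer 3 and Primer 5.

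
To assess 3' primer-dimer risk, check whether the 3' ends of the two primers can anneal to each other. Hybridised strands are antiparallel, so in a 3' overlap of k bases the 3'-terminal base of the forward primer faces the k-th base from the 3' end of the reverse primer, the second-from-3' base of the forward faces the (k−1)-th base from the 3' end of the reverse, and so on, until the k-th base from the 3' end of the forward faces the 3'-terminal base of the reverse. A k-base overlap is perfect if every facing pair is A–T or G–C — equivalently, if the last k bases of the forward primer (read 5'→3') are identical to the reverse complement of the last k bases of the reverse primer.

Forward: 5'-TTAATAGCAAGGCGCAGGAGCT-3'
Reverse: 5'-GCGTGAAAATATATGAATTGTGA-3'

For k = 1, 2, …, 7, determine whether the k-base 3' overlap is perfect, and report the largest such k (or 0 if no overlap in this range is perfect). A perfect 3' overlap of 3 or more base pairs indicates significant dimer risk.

Last 7 bases (5'→3') — forward …AGGAGCT, reverse …ATTGTGA.
Reverse complement of the reverse primer's last 7 bases: TCACAAT; its first k bases are the reverse complement of the reverse primer's last k bases, so a perfect k-base overlap needs the forward primer's last k bases to equal them.
Comparing (forward last k vs required): k=1: T vs T ✓; k=2: CT vs TC ✗; k=3: GCT vs TCA ✗; k=4: AGCT vs TCAC ✗; k=5: GAGCT vs TCACA ✗; k=6: GGAGCT vs TCACAA ✗; k=7: AGGAGCT vs TCACAAT ✗.
Only k = 1 is perfect, so the longest perfect 3' overlap is 1.

Longest perfect overlap: 1 complementary base pair; below the dimer-risk threshold (threshold 3).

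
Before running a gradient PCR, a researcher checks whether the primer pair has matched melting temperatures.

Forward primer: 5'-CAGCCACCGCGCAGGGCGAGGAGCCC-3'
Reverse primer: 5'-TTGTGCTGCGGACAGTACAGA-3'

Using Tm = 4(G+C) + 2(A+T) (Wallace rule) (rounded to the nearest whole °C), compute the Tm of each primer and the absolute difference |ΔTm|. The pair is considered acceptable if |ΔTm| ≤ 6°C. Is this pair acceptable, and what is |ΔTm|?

|ΔTm| = 30°C; the pair is not acceptable.

Forward: A=5 T=0 G=10 C=11 → Tm = 2·5 + 4·21 = 94°C.
Reverse: A=5 T=5 G=7 C=4 → Tm = 2·10 + 4·11 = 64°C.
|ΔTm| = |94 − 64| = 30°C, > 6°C.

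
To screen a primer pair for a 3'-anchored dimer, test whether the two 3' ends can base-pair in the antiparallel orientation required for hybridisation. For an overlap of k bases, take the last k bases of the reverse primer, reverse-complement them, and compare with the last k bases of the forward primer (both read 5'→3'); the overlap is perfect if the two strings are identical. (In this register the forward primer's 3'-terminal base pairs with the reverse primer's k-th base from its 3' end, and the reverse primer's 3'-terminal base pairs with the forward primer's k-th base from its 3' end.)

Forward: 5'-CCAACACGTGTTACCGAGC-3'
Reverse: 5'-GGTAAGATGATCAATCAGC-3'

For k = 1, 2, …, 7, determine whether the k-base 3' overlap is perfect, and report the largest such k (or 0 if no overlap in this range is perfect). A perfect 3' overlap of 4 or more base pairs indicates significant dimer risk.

Longest perfect overlap: 2 complementary base pairs; below the dimer-risk threshold (threshold 4).

Last 7 bases (5'→3') — forward …ACCGAGC, reverse …AATCAGC.
Reverse complement of the reverse primer's last 7 bases: GCTGATT; its first k bases are the reverse complement of the reverse primer's last k bases, so a perfect k-base overlap needs the forward primer's last k bases to equal them.
Comparing (forward last k vs required): k=1: C vs G ✗; k=2: GC vs GC ✓; k=3: AGC vs GCT ✗; k=4: GAGC vs GCTG ✗; k=5: CGAGC vs GCTGA ✗; k=6: CCGAGC vs GCTGAT ✗; k=7: ACCGAGC vs GCTGATT ✗.
Only k = 2 is perfect, so the longest perfect 3' overlap is 2.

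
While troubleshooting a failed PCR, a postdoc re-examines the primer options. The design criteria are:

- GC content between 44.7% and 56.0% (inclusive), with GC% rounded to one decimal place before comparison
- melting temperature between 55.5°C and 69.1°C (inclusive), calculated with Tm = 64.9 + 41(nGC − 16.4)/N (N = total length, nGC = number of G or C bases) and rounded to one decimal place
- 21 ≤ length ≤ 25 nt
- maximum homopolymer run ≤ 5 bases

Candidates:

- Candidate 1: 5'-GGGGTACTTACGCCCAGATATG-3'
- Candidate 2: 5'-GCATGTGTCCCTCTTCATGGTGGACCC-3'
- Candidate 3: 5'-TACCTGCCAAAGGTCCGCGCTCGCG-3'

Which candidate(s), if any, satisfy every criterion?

Candidate 1 (22 nt, A=5 T=5 G=7 C=5): GC 12/22 = 54.5% ✓; Tm = 64.9 + 41·(12 − 16.4)/22 = 56.7°C ✓; length 22 ✓; longest run = 4 ✓ — passes.
Candidate 2 (27 nt, A=3 T=8 G=7 C=9): GC 16/27 = 59.3%, outside 44.7–56.0% ✗; Tm = 64.9 + 41·(16 − 16.4)/27 = 64.3°C ✓; length 27, outside 21–25 ✗; longest run = 3 ✓ — fails.
Candidate 3 (25 nt, A=4 T=4 G=7 C=10): GC 17/25 = 68.0%, outside 44.7–56.0% ✗; Tm = 64.9 + 41·(17 − 16.4)/25 = 65.9°C ✓; length 25 ✓; longest run = 3 ✓ — fails.

Candidate 1 only.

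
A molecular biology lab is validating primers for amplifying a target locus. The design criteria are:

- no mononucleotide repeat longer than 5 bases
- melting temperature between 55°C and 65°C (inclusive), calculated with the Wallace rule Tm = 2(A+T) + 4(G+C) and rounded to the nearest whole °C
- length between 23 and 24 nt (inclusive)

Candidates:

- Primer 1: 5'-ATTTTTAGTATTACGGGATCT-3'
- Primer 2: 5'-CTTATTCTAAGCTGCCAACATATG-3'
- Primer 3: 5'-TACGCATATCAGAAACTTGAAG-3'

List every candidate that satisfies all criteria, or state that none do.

Primer 1 (21 nt, A=5 T=10 G=4 C=2): longest run = 5 ✓; Tm = 2·15 + 4·6 = 54°C, outside 55–65°C ✗; length 21, outside 23–24 ✗ — fails.
Primer 2 (24 nt, A=7 T=8 G=3 C=6): longest run = 2 ✓; Tm = 2·15 + 4·9 = 66°C, outside 55–65°C ✗; length 24 ✓ — fails.
Primer 3 (22 nt, A=9 T=5 G=4 C=4): longest run = 3 ✓; Tm = 2·14 + 4·8 = 60°C ✓; length 22, outside 23–24 ✗ — fails.

None of the candidates satisfy all criteria.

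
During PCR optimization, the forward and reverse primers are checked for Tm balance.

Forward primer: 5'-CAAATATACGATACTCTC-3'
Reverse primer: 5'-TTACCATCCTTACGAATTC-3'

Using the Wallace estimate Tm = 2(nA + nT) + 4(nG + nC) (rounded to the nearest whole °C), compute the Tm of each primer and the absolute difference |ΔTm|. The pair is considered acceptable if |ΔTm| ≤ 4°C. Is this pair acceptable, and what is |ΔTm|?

|ΔTm| = 4°C; the pair is acceptable.

Forward: A=7 T=5 G=1 C=5 → Tm = 2·12 + 4·6 = 48°C.
Reverse: A=5 T=7 G=1 C=6 → Tm = 2·12 + 4·7 = 52°C.
|ΔTm| = |48 − 52| = 4°C, ≤ 4°C.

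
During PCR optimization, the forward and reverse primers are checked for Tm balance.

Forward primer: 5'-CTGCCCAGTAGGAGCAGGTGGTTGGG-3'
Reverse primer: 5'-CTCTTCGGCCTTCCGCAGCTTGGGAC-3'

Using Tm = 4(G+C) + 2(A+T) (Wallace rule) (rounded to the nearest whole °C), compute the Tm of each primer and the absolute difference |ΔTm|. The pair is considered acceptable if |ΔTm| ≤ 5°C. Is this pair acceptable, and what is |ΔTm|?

Forward: A=4 T=5 G=12 C=5 → Tm = 2·9 + 4·17 = 86°C.
Reverse: A=2 T=7 G=7 C=10 → Tm = 2·9 + 4·17 = 86°C.
|ΔTm| = |86 − 86| = 0°C, ≤ 5°C.

|ΔTm| = 0°C; the pair is acceptable.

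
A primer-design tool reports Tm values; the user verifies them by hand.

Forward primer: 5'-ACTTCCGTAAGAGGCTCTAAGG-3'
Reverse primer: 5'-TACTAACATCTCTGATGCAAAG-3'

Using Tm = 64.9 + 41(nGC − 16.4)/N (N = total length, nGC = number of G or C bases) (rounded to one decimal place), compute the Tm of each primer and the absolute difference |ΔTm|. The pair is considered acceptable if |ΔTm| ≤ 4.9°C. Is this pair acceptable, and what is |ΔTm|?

Forward: G+C = 11, N = 22 → Tm = 64.9 + 41·(11 − 16.4)/22 = 54.8°C.
Reverse: G+C = 8, N = 22 → Tm = 64.9 + 41·(8 − 16.4)/22 = 49.2°C.
|ΔTm| = |54.8 − 49.2| = 5.6°C, > 4.9°C.

|ΔTm| = 5.6°C; the pair is not acceptable.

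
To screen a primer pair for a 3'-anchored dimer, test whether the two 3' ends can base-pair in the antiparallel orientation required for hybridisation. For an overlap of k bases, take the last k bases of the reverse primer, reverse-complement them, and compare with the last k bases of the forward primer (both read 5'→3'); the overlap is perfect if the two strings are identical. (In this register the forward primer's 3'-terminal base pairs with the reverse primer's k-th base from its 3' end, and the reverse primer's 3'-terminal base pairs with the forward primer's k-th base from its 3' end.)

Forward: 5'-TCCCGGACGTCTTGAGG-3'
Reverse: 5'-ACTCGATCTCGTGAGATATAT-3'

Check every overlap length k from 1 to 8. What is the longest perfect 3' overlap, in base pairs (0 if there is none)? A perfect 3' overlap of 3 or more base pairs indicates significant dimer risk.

Longest perfect overlap: 0 complementary base pairs; below the dimer-risk threshold (threshold 3).

Last 8 bases (5'→3') — forward …TCTTGAGG, reverse …AGATATAT.
Reverse complement of the reverse primer's last 8 bases: ATATATCT; its first k bases are the reverse complement of the reverse primer's last k bases, so a perfect k-base overlap needs the forward primer's last k bases to equal them.
Comparing (forward last k vs required): k=1: G vs A ✗; k=2: GG vs AT ✗; k=3: AGG vs ATA ✗; k=4: GAGG vs ATAT ✗; k=5: TGAGG vs ATATA ✗; k=6: TTGAGG vs ATATAT ✗; k=7: CTTGAGG vs ATATATC ✗; k=8: TCTTGAGG vs ATATATCT ✗.
No overlap length from 1 to 8 is perfect, so the longest perfect 3' overlap is 0.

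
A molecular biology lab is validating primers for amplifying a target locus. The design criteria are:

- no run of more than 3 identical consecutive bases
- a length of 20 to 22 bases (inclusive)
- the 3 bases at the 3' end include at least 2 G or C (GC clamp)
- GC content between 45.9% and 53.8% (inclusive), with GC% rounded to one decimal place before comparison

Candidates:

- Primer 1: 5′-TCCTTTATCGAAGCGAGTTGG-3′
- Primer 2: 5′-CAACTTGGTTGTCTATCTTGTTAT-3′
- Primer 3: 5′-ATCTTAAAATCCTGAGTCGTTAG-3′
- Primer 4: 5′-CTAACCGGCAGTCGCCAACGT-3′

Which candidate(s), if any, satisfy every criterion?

Primer 1 (21 nt, A=4 T=7 G=6 C=4): longest run = 3 ✓; length 21 ✓; 3' end TGG has 2 G/C ✓; GC 10/21 = 47.6% ✓ — passes.
Primer 2 (24 nt, A=4 T=12 G=4 C=4): longest run = 2 ✓; length 24, outside 20–22 ✗; 3' end TAT has 0 G/C, need ≥2 ✗; GC 8/24 = 33.3%, outside 45.9–53.8% ✗ — fails.
Primer 3 (23 nt, A=7 T=8 G=4 C=4): longest run = 4, exceeds 3 ✗; length 23, outside 20–22 ✗; 3' end TAG has 1 G/C, need ≥2 ✗; GC 8/23 = 34.8%, outside 45.9–53.8% ✗ — fails.
Primer 4 (21 nt, A=5 T=3 G=5 C=8): longest run = 2 ✓; length 21 ✓; 3' end CGT has 2 G/C ✓; GC 13/21 = 61.9%, outside 45.9–53.8% ✗ — fails.

Primer 1 only.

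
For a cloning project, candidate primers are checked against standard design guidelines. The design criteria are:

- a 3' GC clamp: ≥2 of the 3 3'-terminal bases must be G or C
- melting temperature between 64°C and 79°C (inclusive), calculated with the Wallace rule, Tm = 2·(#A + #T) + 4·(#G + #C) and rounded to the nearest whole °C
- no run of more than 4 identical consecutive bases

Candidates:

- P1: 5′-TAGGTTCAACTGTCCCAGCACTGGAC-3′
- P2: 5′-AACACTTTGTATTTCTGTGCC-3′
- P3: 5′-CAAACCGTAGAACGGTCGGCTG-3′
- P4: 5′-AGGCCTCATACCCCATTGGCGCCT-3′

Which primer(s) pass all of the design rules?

P1 (26 nt, A=6 T=6 G=6 C=8): 3' end GAC has 2 G/C ✓; Tm = 2·12 + 4·14 = 80°C, outside 64–79°C ✗; longest run = 3 ✓ — fails.
P2 (21 nt, A=4 T=9 G=3 C=5): 3' end GCC has 3 G/C ✓; Tm = 2·13 + 4·8 = 58°C, outside 64–79°C ✗; longest run = 3 ✓ — fails.
P3 (22 nt, A=6 T=3 G=7 C=6): 3' end CTG has 2 G/C ✓; Tm = 2·9 + 4·13 = 70°C ✓; longest run = 3 ✓ — passes.
P4 (24 nt, A=4 T=5 G=5 C=10): 3' end CCT has 2 G/C ✓; Tm = 2·9 + 4·15 = 78°C ✓; longest run = 4 ✓ — passes.

P3 and P4.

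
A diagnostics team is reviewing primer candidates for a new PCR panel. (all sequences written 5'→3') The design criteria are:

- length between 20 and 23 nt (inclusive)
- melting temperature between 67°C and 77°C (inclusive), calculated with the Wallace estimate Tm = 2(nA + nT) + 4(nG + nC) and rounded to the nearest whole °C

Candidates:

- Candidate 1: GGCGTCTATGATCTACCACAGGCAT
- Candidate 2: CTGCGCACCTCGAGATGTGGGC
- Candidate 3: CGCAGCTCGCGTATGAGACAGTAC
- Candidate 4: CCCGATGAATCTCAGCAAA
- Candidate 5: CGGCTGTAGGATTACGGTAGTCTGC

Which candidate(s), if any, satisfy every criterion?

Candidate 2 only.

Candidate 1 (25 nt, A=6 T=6 G=6 C=7): length 25, outside 20–23 ✗; Tm = 2·12 + 4·13 = 76°C ✓ — fails.
Candidate 2 (22 nt, A=3 T=4 G=8 C=7): length 22 ✓; Tm = 2·7 + 4·15 = 74°C ✓ — passes.
Candidate 3 (24 nt, A=6 T=4 G=7 C=7): length 24, outside 20–23 ✗; Tm = 2·10 + 4·14 = 76°C ✓ — fails.
Candidate 4 (19 nt, A=7 T=3 G=3 C=6): length 19, outside 20–23 ✗; Tm = 2·10 + 4·9 = 56°C, outside 67–77°C ✗ — fails.
Candidate 5 (25 nt, A=4 T=7 G=9 C=5): length 25, outside 20–23 ✗; Tm = 2·11 + 4·14 = 78°C, outside 67–77°C ✗ — fails.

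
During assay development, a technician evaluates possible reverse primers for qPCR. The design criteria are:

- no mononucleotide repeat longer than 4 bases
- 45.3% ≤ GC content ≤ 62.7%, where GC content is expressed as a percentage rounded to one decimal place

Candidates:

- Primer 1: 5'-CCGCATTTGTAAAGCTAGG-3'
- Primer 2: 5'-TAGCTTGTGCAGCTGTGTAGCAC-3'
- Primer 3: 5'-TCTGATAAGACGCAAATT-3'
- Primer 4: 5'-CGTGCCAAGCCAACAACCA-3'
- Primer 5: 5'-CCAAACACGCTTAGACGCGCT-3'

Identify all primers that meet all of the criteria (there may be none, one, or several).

Primer 1, Primer 2, Primer 4 and Primer 5.

Primer 1 (19 nt, A=5 T=5 G=5 C=4): longest run = 3 ✓; GC 9/19 = 47.4% ✓ — passes.
Primer 2 (23 nt, A=4 T=7 G=7 C=5): longest run = 2 ✓; GC 12/23 = 52.2% ✓ — passes.
Primer 3 (18 nt, A=7 T=5 G=3 C=3): longest run = 3 ✓; GC 6/18 = 33.3%, outside 45.3–62.7% ✗ — fails.
Primer 4 (19 nt, A=7 T=1 G=3 C=8): longest run = 2 ✓; GC 11/19 = 57.9% ✓ — passes.
Primer 5 (21 nt, A=6 T=3 G=4 C=8): longest run = 3 ✓; GC 12/21 = 57.1% ✓ — passes.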